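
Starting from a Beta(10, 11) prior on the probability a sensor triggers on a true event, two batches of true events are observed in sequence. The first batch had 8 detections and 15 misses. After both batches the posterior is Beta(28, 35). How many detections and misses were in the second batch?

10 detections and 9 misses

Sequential conjugate updates are equivalent to a single update on the pooled data, so total successes = posterior α − prior α and total failures = posterior β − prior β.
Total across both batches: 28−10=18 detections, 35−11=24 misses.
Subtract the first batch: 18−8=10 detections and 24−15=9 misses.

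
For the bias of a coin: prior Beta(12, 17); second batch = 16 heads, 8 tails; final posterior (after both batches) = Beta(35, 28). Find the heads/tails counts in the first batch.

Sequential conjugate updates are equivalent to a single update on the pooled data, so total successes = posterior α − prior α and total failures = posterior β − prior β.
Total across both batches: 35−12=23 heads, 28−17=11 tails.
Subtract the second batch: 23−16=7 heads and 11−8=3 tails.

7 heads and 3 tails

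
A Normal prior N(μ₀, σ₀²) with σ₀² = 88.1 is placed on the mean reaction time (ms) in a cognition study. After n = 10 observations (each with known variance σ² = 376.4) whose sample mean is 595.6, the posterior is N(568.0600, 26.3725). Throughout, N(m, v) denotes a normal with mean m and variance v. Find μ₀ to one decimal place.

μ₀ = 503.6

The posterior mean is a precision-weighted average: μ_n = (τ₀μ₀ + τ_data·x̄)/(τ₀+τ_data), with τ₀=1/σ₀² and τ_data=n/σ².
Here τ₀ = 1/88.1 = 0.011351 and τ_data = 10/376.4 = 0.026567, so τ_n = 0.037918.
Rearranging for μ₀: μ₀ = (μ_n·τ_n − τ_data·x̄)/τ₀ = (568.0600·0.037918 − 0.026567·595.6) / 0.011351 = 5.716394/0.011351 ≈ 503.6.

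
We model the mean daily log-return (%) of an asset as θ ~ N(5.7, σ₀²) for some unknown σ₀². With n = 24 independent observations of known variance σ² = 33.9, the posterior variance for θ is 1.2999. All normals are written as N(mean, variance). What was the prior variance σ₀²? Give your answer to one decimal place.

σ₀² = 16.3

For the Normal–Normal model with known σ², precisions add: τ_n = τ₀ + n/σ².
So 1/σ₀² = 1/1.2999 − 24/33.9 = 0.769290 − 0.707965 = 0.061325.
Hence σ₀² = 1/0.061325 ≈ 16.3.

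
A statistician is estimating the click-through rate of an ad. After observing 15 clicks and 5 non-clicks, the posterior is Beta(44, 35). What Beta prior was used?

Beta is conjugate to the binomial likelihood: posterior = Beta(α+s, β+f).
So α = 44 − 15 = 29 and β = 35 − 5 = 30.

Beta(29, 30)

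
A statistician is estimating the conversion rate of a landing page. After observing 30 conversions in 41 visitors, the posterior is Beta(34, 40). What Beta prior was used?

Beta(4, 29)

Beta is conjugate to the binomial likelihood: posterior = Beta(a+s, b+f).
Subtract the data counts: 34−30=4, 40−11=29.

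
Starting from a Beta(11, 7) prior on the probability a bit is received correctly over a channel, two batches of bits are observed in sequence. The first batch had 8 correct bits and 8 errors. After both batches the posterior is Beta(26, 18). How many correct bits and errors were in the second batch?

7 correct bits and 3 errors

Sequential conjugate updates are equivalent to a single update on the pooled data, so total successes = posterior α − prior α and total failures = posterior β − prior β.
Total across both batches: 26−11=15 correct bits, 18−7=11 errors.
Subtract the first batch: 15−8=7 correct bits and 11−8=3 errors.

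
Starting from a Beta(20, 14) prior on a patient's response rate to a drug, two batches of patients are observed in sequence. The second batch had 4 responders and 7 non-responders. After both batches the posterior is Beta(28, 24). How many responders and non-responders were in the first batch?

4 responders and 3 non-responders

Sequential conjugate updates are equivalent to a single update on the pooled data, so total successes = posterior α − prior α and total failures = posterior β − prior β.
Total across both batches: 28−20=8 responders, 24−14=10 non-responders.
Subtract the second batch: 8−4=4 responders and 10−7=3 non-responders.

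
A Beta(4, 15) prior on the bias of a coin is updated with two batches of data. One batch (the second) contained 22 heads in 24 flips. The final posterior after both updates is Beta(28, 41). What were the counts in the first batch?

Sequential conjugate updates are equivalent to a single update on the pooled data, so total successes = posterior α − prior α and total failures = posterior β − prior β.
Total across both batches: 28−4=24 heads, 41−15=26 tails.
Subtract the second batch: 24−22=2 heads and 26−2=24 tails.

2 heads and 24 tails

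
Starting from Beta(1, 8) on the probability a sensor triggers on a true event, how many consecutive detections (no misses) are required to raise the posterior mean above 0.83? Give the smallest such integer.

After k detections and 0 misses the posterior is Beta(1+k, 8), with mean (1+k)/(1+8+k).
Set (1+k)/(9+k) > 0.83 and solve: k > (0.83·9 − 1)/(1 − 0.83) = 38.059.
The smallest integer exceeding 38.059 is 39.

k = 39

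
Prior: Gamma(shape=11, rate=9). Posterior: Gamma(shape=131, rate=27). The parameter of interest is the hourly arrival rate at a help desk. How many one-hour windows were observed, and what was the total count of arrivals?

n = 18 one-hour windows with total 120 arrivals

A Gamma(α, β) prior (rate parametrization) on a Poisson rate with n observations summing to S gives posterior Gamma(α+S, β+n).
Matching: Σxᵢ = 131 − 11 = 120 and n = 27 − 9 = 18.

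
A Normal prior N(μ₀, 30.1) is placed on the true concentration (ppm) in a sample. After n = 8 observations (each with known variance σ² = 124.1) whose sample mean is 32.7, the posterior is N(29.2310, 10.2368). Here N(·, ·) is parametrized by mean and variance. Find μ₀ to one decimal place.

μ₀ = 22.5

With known observation variance, the Normal–Normal posterior has precision τ_n = τ₀ + n/σ² and mean μ_n = (τ₀μ₀ + (n/σ²)x̄)/τ_n.
Here τ₀ = 1/30.1 = 0.033223 and τ_data = 8/124.1 = 0.064464, so τ_n = 0.097687.
Rearranging for μ₀: μ₀ = (μ_n·τ_n − τ_data·x̄)/τ₀ = (29.2310·0.097687 − 0.064464·32.7) / 0.033223 = 0.747516/0.033223 ≈ 22.5.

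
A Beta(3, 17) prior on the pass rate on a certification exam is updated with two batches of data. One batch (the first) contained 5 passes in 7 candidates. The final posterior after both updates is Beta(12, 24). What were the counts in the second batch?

Sequential conjugate updates are equivalent to a single update on the pooled data, so total successes = posterior α − prior α and total failures = posterior β − prior β.
Total across both batches: 12−3=9 passes, 24−17=7 failures.
Subtract the first batch: 9−5=4 passes and 7−2=5 failures.

4 passes and 5 failures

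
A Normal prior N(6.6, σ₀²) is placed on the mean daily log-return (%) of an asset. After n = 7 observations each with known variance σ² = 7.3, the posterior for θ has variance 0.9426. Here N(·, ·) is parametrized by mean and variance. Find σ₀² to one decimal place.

σ₀² = 9.8

Posterior precision equals prior precision plus data precision: 1/σ_n² = 1/σ₀² + n/σ².
So 1/σ₀² = 1/0.9426 − 7/7.3 = 1.060895 − 0.958904 = 0.101991.
Hence σ₀² = 1/0.101991 ≈ 9.8.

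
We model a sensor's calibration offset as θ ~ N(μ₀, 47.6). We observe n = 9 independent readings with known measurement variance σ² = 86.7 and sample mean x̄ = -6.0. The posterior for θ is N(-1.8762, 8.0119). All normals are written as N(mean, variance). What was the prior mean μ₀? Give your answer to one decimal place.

With known observation variance, the Normal–Normal posterior has precision τ_n = τ₀ + n/σ² and mean μ_n = (τ₀μ₀ + (n/σ²)x̄)/τ_n.
Here τ₀ = 1/47.6 = 0.021008 and τ_data = 9/86.7 = 0.103806, so τ_n = 0.124814.
Rearranging for μ₀: μ₀ = (μ_n·τ_n − τ_data·x̄)/τ₀ = (-1.8762·0.124814 − 0.103806·-6.0) / 0.021008 = 0.388660/0.021008 ≈ 18.5.

μ₀ = 18.5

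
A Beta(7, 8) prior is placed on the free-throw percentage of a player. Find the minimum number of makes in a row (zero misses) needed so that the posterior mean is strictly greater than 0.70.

After k makes and 0 misses the posterior is Beta(7+k, 8), with mean (7+k)/(7+8+k).
Set (7+k)/(15+k) > 0.70 and solve: k > (0.70·15 − 7)/(1 − 0.70) = 11.667.
The smallest integer exceeding 11.667 is 12.

k = 12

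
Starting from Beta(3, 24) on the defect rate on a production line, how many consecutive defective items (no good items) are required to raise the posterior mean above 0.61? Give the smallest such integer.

After k defective items and 0 good items the posterior is Beta(3+k, 24), with mean (3+k)/(3+24+k).
Set (3+k)/(27+k) > 0.61 and solve: k > (0.61·27 − 3)/(1 − 0.61) = 34.538.
The smallest integer exceeding 34.538 is 35.

k = 35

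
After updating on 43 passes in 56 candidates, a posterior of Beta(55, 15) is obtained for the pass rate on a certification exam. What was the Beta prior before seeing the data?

A Beta(a, b) prior with s successes and f failures in binomial data gives a Beta(a+s, b+f) posterior.
Subtract the data counts: 55−43=12, 15−13=2.

Beta(12, 2)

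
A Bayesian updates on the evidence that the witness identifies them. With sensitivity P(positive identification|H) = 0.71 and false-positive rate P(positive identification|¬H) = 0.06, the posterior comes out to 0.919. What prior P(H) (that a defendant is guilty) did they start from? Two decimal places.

P(H) = 0.49

Bayes' rule in odds form gives O(H|E) = O(H)·[P(E|H)/P(E|¬H)], hence O(H) = O(H|E)/LR.
Posterior odds = 0.919/(1−0.919) = 11.3457. LR = 0.71/0.06 = 11.8333.
Prior odds = 11.3457/11.8333 = 0.9588, so P(H) = 0.9588/(1+0.9588) ≈ 0.49.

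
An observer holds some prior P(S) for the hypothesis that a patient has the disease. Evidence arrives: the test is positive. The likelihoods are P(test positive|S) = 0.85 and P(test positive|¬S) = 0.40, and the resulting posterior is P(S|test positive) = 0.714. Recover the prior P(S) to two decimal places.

In odds form, posterior odds = prior odds × likelihood ratio, so prior odds = posterior odds ÷ LR.
Posterior odds = 0.714/(1−0.714) = 2.4965. LR = 0.85/0.40 = 2.1250.
Prior odds = 2.4965/2.1250 = 1.1748, so P(S) = 1.1748/(1+1.1748) ≈ 0.54.

P(S) = 0.54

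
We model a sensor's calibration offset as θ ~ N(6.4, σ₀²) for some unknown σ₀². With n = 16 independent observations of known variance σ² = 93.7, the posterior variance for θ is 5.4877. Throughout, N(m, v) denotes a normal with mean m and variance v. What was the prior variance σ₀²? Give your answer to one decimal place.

σ₀² = 87.2

Posterior precision equals prior precision plus data precision: 1/σ_n² = 1/σ₀² + n/σ².
So 1/σ₀² = 1/5.4877 − 16/93.7 = 0.182226 − 0.170758 = 0.011468.
Hence σ₀² = 1/0.011468 ≈ 87.2.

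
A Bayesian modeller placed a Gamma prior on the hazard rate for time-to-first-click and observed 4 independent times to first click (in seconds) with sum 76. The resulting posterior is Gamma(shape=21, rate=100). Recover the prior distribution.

Gamma–exponential conjugacy: posterior shape = α + n, posterior rate = β + Σtᵢ.
So α = 21 − 4 = 17 and β = 100 − 76 = 24.

Gamma(shape=17, rate=24)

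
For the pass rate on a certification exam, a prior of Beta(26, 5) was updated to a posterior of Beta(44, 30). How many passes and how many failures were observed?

Beta is conjugate to the binomial likelihood: posterior = Beta(a+s, b+f).
Match parameters: s=44−26=18, f=30−5=25.

18 passes and 25 failures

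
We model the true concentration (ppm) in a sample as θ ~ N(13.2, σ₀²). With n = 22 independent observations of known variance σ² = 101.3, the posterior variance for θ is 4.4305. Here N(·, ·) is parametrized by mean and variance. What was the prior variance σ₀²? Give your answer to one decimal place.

Posterior precision equals prior precision plus data precision: 1/σ_n² = 1/σ₀² + n/σ².
So 1/σ₀² = 1/4.4305 − 22/101.3 = 0.225708 − 0.217177 = 0.008531.
Hence σ₀² = 1/0.008531 ≈ 117.2.

σ₀² = 117.2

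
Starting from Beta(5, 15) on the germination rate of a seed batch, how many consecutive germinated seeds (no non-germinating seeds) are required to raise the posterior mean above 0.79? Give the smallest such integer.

After k germinated seeds and 0 non-germinating seeds the posterior is Beta(5+k, 15), with mean (5+k)/(5+15+k).
Set (5+k)/(20+k) > 0.79 and solve: k > (0.79·20 − 5)/(1 − 0.79) = 51.429.
The smallest integer exceeding 51.429 is 52, and checking k=52: (57)/(72) = 0.7917 > 0.79.

k = 52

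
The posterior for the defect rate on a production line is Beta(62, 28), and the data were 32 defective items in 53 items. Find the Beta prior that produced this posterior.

Under Beta–binomial conjugacy the posterior parameters are (a+s, b+f).
So a = 62 − 32 = 30 and b = 28 − 21 = 7.

Beta(30, 7)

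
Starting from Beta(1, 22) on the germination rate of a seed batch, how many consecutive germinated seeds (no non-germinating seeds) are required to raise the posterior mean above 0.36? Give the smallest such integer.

After k germinated seeds and 0 non-germinating seeds the posterior is Beta(1+k, 22), with mean (1+k)/(1+22+k).
Set (1+k)/(23+k) > 0.36 and solve: k > (0.36·23 − 1)/(1 − 0.36) = 11.375.
The smallest integer exceeding 11.375 is 12, and checking k=12: (13)/(35) = 0.3714 > 0.36.

k = 12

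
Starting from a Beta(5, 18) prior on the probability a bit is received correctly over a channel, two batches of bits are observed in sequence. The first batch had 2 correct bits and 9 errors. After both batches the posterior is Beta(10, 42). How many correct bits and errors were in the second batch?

Because Beta–binomial updating is additive in the counts, the combined data contributed (α_post−α_prior, β_post−β_prior) successes and failures.
Total across both batches: 10−5=5 correct bits, 42−18=24 errors.
Subtract the first batch: 5−2=3 correct bits and 24−9=15 errors.

3 correct bits and 15 errors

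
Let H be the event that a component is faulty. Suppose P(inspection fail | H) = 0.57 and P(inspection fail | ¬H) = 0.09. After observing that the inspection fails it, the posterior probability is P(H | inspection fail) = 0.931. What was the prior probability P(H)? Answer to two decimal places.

P(H) = 0.68

In odds form, posterior odds = prior odds × likelihood ratio, so prior odds = posterior odds ÷ LR.
Posterior odds = 0.931/(1−0.931) = 13.4928. LR = 0.57/0.09 = 6.3333.
Prior odds = 13.4928/6.3333 = 2.1305, so P(H) = 2.1305/(1+2.1305) ≈ 0.68.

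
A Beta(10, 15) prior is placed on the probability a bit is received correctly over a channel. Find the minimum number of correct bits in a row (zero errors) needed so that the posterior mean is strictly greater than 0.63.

k = 16

After k correct bits and 0 errors the posterior is Beta(10+k, 15), with mean (10+k)/(10+15+k).
Set (10+k)/(25+k) > 0.63 and solve: k > (0.63·25 − 10)/(1 − 0.63) = 15.541.
The smallest integer exceeding 15.541 is 16.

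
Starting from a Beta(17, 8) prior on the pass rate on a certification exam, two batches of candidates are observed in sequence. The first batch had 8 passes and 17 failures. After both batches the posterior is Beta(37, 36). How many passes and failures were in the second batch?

Because Beta–binomial updating is additive in the counts, the combined data contributed (α_post−α_prior, β_post−β_prior) successes and failures.
Total across both batches: 37−17=20 passes, 36−8=28 failures.
Subtract the first batch: 20−8=12 passes and 28−17=11 failures.

12 passes and 11 failures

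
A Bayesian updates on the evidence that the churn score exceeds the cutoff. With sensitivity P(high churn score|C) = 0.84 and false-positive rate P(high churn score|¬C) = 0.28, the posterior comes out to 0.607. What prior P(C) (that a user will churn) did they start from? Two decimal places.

P(C) = 0.34

Bayes' rule in odds form gives O(C|E) = O(C)·[P(E|C)/P(E|¬C)], hence O(C) = O(C|E)/LR.
Posterior odds = 0.607/(1−0.607) = 1.5445. LR = 0.84/0.28 = 3.0000.
Prior odds = 1.5445/3.0000 = 0.5148, so P(C) = 0.5148/(1+0.5148) ≈ 0.34.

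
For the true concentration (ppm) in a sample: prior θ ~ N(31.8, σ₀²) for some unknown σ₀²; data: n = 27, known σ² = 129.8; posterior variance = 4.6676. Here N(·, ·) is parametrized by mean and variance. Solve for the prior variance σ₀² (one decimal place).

Posterior precision equals prior precision plus data precision: 1/σ_n² = 1/σ₀² + n/σ².
So 1/σ₀² = 1/4.6676 − 27/129.8 = 0.214243 − 0.208012 = 0.006231.
Hence σ₀² = 1/0.006231 ≈ 160.5.

σ₀² = 160.5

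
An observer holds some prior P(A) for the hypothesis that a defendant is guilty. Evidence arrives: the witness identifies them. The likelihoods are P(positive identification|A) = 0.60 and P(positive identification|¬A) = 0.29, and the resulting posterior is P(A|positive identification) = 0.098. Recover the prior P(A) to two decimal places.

P(A) = 0.05

Bayes' rule in odds form gives O(A|E) = O(A)·[P(E|A)/P(E|¬A)], hence O(A) = O(A|E)/LR.
Posterior odds = 0.098/(1−0.098) = 0.1086. LR = 0.60/0.29 = 2.0690.
Prior odds = 0.1086/2.0690 = 0.0525, so P(A) = 0.0525/(1+0.0525) ≈ 0.05.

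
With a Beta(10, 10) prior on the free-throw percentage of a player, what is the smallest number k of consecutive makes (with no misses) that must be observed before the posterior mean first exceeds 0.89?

k = 71

After k makes and 0 misses the posterior is Beta(10+k, 10), with mean (10+k)/(10+10+k).
Set (10+k)/(20+k) > 0.89 and solve: k > (0.89·20 − 10)/(1 − 0.89) = 70.909.
The smallest integer exceeding 70.909 is 71, and checking k=71: (81)/(91) = 0.8901 > 0.89.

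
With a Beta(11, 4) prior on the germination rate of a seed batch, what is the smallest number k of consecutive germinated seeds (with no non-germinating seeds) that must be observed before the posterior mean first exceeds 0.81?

After k germinated seeds and 0 non-germinating seeds the posterior is Beta(11+k, 4), with mean (11+k)/(11+4+k).
Set (11+k)/(15+k) > 0.81 and solve: k > (0.81·15 − 11)/(1 − 0.81) = 6.053.
The smallest integer exceeding 6.053 is 7, and checking k=7: (18)/(22) = 0.8182 > 0.81.

k = 7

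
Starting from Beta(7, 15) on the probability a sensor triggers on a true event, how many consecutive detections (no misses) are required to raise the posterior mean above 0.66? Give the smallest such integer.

After k detections and 0 misses the posterior is Beta(7+k, 15), with mean (7+k)/(7+15+k).
Set (7+k)/(22+k) > 0.66 and solve: k > (0.66·22 − 7)/(1 − 0.66) = 22.118.
The smallest integer exceeding 22.118 is 23.

k = 23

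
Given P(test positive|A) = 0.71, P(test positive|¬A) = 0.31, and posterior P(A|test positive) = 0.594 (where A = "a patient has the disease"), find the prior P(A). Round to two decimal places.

In odds form, posterior odds = prior odds × likelihood ratio, so prior odds = posterior odds ÷ LR.
Posterior odds = 0.594/(1−0.594) = 1.4631. LR = 0.71/0.31 = 2.2903.
Prior odds = 1.4631/2.2903 = 0.6388, so P(A) = 0.6388/(1+0.6388) ≈ 0.39.

P(A) = 0.39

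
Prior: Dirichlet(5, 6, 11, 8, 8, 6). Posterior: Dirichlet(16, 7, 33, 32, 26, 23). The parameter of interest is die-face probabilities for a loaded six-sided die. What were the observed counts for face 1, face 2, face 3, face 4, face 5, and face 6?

For a Dirichlet(α) prior with multinomial counts c, the posterior is Dirichlet(α + c) componentwise.
Counts are posterior − prior componentwise: 16−5=11, 7−6=1, 33−11=22, 32−8=24, 26−8=18, 23−6=17.

counts (11, 1, 22, 24, 18, 17)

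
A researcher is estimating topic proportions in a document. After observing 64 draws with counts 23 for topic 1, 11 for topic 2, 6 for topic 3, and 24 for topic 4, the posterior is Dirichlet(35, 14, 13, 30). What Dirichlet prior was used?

For a Dirichlet(α) prior with multinomial counts c, the posterior is Dirichlet(α + c) componentwise.
Subtract each count from the matching posterior parameter: 35−23=12, 14−11=3, 13−6=7, 30−24=6.

Dirichlet(12, 3, 7, 6)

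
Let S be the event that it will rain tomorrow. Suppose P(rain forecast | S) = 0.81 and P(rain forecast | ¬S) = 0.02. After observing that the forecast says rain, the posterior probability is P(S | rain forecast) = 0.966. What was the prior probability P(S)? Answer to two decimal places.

Bayes' rule in odds form gives O(S|E) = O(S)·[P(E|S)/P(E|¬S)], hence O(S) = O(S|E)/LR.
Posterior odds = 0.966/(1−0.966) = 28.4118. LR = 0.81/0.02 = 40.5000.
Prior odds = 28.4118/40.5000 = 0.7015, so P(S) = 0.7015/(1+0.7015) ≈ 0.41.

P(S) = 0.41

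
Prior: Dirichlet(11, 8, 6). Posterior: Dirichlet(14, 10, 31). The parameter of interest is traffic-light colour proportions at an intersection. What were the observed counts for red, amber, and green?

counts (3, 2, 25)

For a Dirichlet(α) prior with multinomial counts c, the posterior is Dirichlet(α + c) componentwise.
Counts are posterior − prior componentwise: 14−11=3, 10−8=2, 31−6=25.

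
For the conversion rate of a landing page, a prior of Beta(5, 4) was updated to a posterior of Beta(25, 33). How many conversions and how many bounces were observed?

A Beta(a, b) prior with s successes and f failures in binomial data gives a Beta(a+s, b+f) posterior.
Match parameters: s=25−5=20, f=33−4=29.

20 conversions and 29 bounces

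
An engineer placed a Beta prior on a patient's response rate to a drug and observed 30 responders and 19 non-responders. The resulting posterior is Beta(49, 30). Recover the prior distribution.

Beta is conjugate to the binomial likelihood: posterior = Beta(a+s, b+f).
So a = 49 − 30 = 19 and b = 30 − 19 = 11.

Beta(19, 11)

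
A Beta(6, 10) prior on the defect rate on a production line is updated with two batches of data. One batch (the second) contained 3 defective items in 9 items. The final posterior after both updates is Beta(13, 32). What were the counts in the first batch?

4 defective items and 16 good items

Because Beta–binomial updating is additive in the counts, the combined data contributed (α_post−α_prior, β_post−β_prior) successes and failures.
Total across both batches: 13−6=7 defective items, 32−10=22 good items.
Subtract the second batch: 7−3=4 defective items and 22−6=16 good items.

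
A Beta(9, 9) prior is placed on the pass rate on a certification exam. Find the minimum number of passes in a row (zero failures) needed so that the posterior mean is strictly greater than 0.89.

After k passes and 0 failures the posterior is Beta(9+k, 9), with mean (9+k)/(9+9+k).
Set (9+k)/(18+k) > 0.89 and solve: k > (0.89·18 − 9)/(1 − 0.89) = 63.818.
The smallest integer exceeding 63.818 is 64.

k = 64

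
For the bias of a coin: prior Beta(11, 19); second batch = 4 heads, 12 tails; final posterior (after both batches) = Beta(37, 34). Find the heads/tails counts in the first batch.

22 heads and 3 tails

Sequential conjugate updates are equivalent to a single update on the pooled data, so total successes = posterior α − prior α and total failures = posterior β − prior β.
Total across both batches: 37−11=26 heads, 34−19=15 tails.
Subtract the second batch: 26−4=22 heads and 15−12=3 tails.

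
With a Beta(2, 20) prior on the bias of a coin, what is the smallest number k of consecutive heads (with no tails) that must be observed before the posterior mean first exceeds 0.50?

After k heads and 0 tails the posterior is Beta(2+k, 20), with mean (2+k)/(2+20+k).
Set (2+k)/(22+k) > 0.50 and solve: k > (0.50·22 − 2)/(1 − 0.50) = 18.000.
The smallest integer exceeding 18.000 is 19.

k = 19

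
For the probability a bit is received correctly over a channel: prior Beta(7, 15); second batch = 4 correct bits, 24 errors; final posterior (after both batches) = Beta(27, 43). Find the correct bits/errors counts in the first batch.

Because Beta–binomial updating is additive in the counts, the combined data contributed (α_post−α_prior, β_post−β_prior) successes and failures.
Total across both batches: 27−7=20 correct bits, 43−15=28 errors.
Subtract the second batch: 20−4=16 correct bits and 28−24=4 errors.

16 correct bits and 4 errors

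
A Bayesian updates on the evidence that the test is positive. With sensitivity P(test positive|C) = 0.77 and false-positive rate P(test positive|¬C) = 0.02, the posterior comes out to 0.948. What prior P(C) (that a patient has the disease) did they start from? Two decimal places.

P(C) = 0.32

Bayes' rule in odds form gives O(C|E) = O(C)·[P(E|C)/P(E|¬C)], hence O(C) = O(C|E)/LR.
Posterior odds = 0.948/(1−0.948) = 18.2308. LR = 0.77/0.02 = 38.5000.
Prior odds = 18.2308/38.5000 = 0.4735, so P(C) = 0.4735/(1+0.4735) ≈ 0.32.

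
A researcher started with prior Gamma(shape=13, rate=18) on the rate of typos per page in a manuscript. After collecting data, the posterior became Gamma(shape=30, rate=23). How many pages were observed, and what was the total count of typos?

n = 5 pages with total 17 typos

Gamma–Poisson conjugacy: posterior shape = α + Σxᵢ, posterior rate = β + n.
Matching: Σxᵢ = 30 − 13 = 17 and n = 23 − 18 = 5.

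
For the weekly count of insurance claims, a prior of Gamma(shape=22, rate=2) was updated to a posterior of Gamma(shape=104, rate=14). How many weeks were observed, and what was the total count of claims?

A Gamma(α, β) prior (rate parametrization) on a Poisson rate with n observations summing to S gives posterior Gamma(α+S, β+n).
Matching: Σxᵢ = 104 − 22 = 82 and n = 14 − 2 = 12.

n = 12 weeks with total 82 claims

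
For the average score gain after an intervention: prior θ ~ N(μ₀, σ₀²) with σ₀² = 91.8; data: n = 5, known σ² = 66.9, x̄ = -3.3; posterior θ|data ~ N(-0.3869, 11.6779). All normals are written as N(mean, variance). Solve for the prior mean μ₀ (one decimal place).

μ₀ = 19.6

The posterior mean is a precision-weighted average: μ_n = (τ₀μ₀ + τ_data·x̄)/(τ₀+τ_data), with τ₀=1/σ₀² and τ_data=n/σ².
Here τ₀ = 1/91.8 = 0.010893 and τ_data = 5/66.9 = 0.074738, so τ_n = 0.085631.
Rearranging for μ₀: μ₀ = (μ_n·τ_n − τ_data·x̄)/τ₀ = (-0.3869·0.085631 − 0.074738·-3.3) / 0.010893 = 0.213505/0.010893 ≈ 19.6.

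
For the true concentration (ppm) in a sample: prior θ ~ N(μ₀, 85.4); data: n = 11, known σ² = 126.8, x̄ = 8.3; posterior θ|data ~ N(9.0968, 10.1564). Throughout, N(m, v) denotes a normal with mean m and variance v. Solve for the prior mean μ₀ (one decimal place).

The posterior mean is a precision-weighted average: μ_n = (τ₀μ₀ + τ_data·x̄)/(τ₀+τ_data), with τ₀=1/σ₀² and τ_data=n/σ².
Here τ₀ = 1/85.4 = 0.011710 and τ_data = 11/126.8 = 0.086751, so τ_n = 0.098461.
Rearranging for μ₀: μ₀ = (μ_n·τ_n − τ_data·x̄)/τ₀ = (9.0968·0.098461 − 0.086751·8.3) / 0.011710 = 0.175647/0.011710 ≈ 15.0.

μ₀ = 15.0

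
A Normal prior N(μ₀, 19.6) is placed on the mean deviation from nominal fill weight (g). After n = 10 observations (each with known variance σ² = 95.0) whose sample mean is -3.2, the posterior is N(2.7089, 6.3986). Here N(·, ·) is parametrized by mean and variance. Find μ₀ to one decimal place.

The posterior mean is a precision-weighted average: μ_n = (τ₀μ₀ + τ_data·x̄)/(τ₀+τ_data), with τ₀=1/σ₀² and τ_data=n/σ².
Here τ₀ = 1/19.6 = 0.051020 and τ_data = 10/95.0 = 0.105263, so τ_n = 0.156283.
Rearranging for μ₀: μ₀ = (μ_n·τ_n − τ_data·x̄)/τ₀ = (2.7089·0.156283 − 0.105263·-3.2) / 0.051020 = 0.760197/0.051020 ≈ 14.9.

μ₀ = 14.9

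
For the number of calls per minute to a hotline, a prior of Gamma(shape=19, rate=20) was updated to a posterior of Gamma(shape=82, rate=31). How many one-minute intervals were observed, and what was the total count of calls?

Gamma–Poisson conjugacy: posterior shape = α + Σxᵢ, posterior rate = β + n.
Matching: Σxᵢ = 82 − 19 = 63 and n = 31 − 20 = 11.

n = 11 one-minute intervals with total 63 calls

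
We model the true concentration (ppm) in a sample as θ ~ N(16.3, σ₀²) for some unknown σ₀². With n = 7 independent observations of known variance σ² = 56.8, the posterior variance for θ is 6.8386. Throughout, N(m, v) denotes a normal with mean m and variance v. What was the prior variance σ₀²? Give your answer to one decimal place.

For the Normal–Normal model with known σ², precisions add: τ_n = τ₀ + n/σ².
So 1/σ₀² = 1/6.8386 − 7/56.8 = 0.146229 − 0.123239 = 0.022990.
Hence σ₀² = 1/0.022990 ≈ 43.5.

σ₀² = 43.5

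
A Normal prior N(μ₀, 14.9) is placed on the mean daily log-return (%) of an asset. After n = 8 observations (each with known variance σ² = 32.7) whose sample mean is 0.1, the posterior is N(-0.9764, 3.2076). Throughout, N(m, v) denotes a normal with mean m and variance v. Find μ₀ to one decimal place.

μ₀ = -4.9

With known observation variance, the Normal–Normal posterior has precision τ_n = τ₀ + n/σ² and mean μ_n = (τ₀μ₀ + (n/σ²)x̄)/τ_n.
Here τ₀ = 1/14.9 = 0.067114 and τ_data = 8/32.7 = 0.244648, so τ_n = 0.311762.
Rearranging for μ₀: μ₀ = (μ_n·τ_n − τ_data·x̄)/τ₀ = (-0.9764·0.311762 − 0.244648·0.1) / 0.067114 = -0.328869/0.067114 ≈ -4.9.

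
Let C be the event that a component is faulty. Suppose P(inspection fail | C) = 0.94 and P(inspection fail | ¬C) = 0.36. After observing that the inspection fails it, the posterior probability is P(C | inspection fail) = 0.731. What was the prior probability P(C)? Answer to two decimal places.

In odds form, posterior odds = prior odds × likelihood ratio, so prior odds = posterior odds ÷ LR.
Posterior odds = 0.731/(1−0.731) = 2.7175. LR = 0.94/0.36 = 2.6111.
Prior odds = 2.7175/2.6111 = 1.0407, so P(C) = 1.0407/(1+1.0407) ≈ 0.51.

P(C) = 0.51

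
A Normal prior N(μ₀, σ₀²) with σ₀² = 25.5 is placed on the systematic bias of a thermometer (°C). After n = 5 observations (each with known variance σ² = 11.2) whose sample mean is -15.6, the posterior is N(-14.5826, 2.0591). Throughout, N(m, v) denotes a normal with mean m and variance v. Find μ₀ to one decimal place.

μ₀ = -3.0

With known observation variance, the Normal–Normal posterior has precision τ_n = τ₀ + n/σ² and mean μ_n = (τ₀μ₀ + (n/σ²)x̄)/τ_n.
Here τ₀ = 1/25.5 = 0.039216 and τ_data = 5/11.2 = 0.446429, so τ_n = 0.485645.
Rearranging for μ₀: μ₀ = (μ_n·τ_n − τ_data·x̄)/τ₀ = (-14.5826·0.485645 − 0.446429·-15.6) / 0.039216 = -0.117674/0.039216 ≈ -3.0.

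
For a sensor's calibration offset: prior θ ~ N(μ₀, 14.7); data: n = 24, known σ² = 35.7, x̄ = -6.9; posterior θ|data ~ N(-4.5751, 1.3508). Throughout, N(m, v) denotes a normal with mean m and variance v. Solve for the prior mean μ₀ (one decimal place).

With known observation variance, the Normal–Normal posterior has precision τ_n = τ₀ + n/σ² and mean μ_n = (τ₀μ₀ + (n/σ²)x̄)/τ_n.
Here τ₀ = 1/14.7 = 0.068027 and τ_data = 24/35.7 = 0.672269, so τ_n = 0.740296.
Rearranging for μ₀: μ₀ = (μ_n·τ_n − τ_data·x̄)/τ₀ = (-4.5751·0.740296 − 0.672269·-6.9) / 0.068027 = 1.251728/0.068027 ≈ 18.4.

μ₀ = 18.4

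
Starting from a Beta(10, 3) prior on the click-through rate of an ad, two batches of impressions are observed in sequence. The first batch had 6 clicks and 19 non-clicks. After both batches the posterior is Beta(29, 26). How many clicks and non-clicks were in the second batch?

13 clicks and 4 non-clicks

Because Beta–binomial updating is additive in the counts, the combined data contributed (α_post−α_prior, β_post−β_prior) successes and failures.
Total across both batches: 29−10=19 clicks, 26−3=23 non-clicks.
Subtract the first batch: 19−6=13 clicks and 23−19=4 non-clicks.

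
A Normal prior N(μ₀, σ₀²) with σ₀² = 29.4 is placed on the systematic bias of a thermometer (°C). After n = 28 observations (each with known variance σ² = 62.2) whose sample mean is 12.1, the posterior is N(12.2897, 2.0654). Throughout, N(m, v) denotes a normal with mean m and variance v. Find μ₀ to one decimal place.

The posterior mean is a precision-weighted average: μ_n = (τ₀μ₀ + τ_data·x̄)/(τ₀+τ_data), with τ₀=1/σ₀² and τ_data=n/σ².
Here τ₀ = 1/29.4 = 0.034014 and τ_data = 28/62.2 = 0.450161, so τ_n = 0.484175.
Rearranging for μ₀: μ₀ = (μ_n·τ_n − τ_data·x̄)/τ₀ = (12.2897·0.484175 − 0.450161·12.1) / 0.034014 = 0.503417/0.034014 ≈ 14.8.

μ₀ = 14.8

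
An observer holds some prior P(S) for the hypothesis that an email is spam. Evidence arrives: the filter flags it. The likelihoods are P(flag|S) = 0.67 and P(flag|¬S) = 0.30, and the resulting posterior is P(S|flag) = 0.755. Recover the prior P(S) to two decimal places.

P(S) = 0.58

In odds form, posterior odds = prior odds × likelihood ratio, so prior odds = posterior odds ÷ LR.
Posterior odds = 0.755/(1−0.755) = 3.0816. LR = 0.67/0.30 = 2.2333.
Prior odds = 3.0816/2.2333 = 1.3798, so P(S) = 1.3798/(1+1.3798) ≈ 0.58.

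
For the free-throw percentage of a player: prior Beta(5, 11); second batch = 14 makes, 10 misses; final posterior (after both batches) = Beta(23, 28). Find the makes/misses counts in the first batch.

Because Beta–binomial updating is additive in the counts, the combined data contributed (α_post−α_prior, β_post−β_prior) successes and failures.
Total across both batches: 23−5=18 makes, 28−11=17 misses.
Subtract the second batch: 18−14=4 makes and 17−10=7 misses.

4 makes and 7 misses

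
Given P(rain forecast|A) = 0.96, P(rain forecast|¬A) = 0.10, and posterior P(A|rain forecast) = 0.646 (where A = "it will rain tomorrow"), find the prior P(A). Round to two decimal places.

P(A) = 0.16

Bayes' rule in odds form gives O(A|E) = O(A)·[P(E|A)/P(E|¬A)], hence O(A) = O(A|E)/LR.
Posterior odds = 0.646/(1−0.646) = 1.8249. LR = 0.96/0.10 = 9.6000.
Prior odds = 1.8249/9.6000 = 0.1901, so P(A) = 0.1901/(1+0.1901) ≈ 0.16.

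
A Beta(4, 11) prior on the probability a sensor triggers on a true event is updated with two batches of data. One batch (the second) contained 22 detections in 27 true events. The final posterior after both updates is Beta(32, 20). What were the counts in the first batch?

Because Beta–binomial updating is additive in the counts, the combined data contributed (α_post−α_prior, β_post−β_prior) successes and failures.
Total across both batches: 32−4=28 detections, 20−11=9 misses.
Subtract the second batch: 28−22=6 detections and 9−5=4 misses.

6 detections and 4 misses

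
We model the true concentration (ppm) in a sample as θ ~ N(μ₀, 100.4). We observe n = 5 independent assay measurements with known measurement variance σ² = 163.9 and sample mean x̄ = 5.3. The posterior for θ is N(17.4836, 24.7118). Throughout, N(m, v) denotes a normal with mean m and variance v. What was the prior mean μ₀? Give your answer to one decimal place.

The posterior mean is a precision-weighted average: μ_n = (τ₀μ₀ + τ_data·x̄)/(τ₀+τ_data), with τ₀=1/σ₀² and τ_data=n/σ².
Here τ₀ = 1/100.4 = 0.009960 and τ_data = 5/163.9 = 0.030506, so τ_n = 0.040466.
Rearranging for μ₀: μ₀ = (μ_n·τ_n − τ_data·x̄)/τ₀ = (17.4836·0.040466 − 0.030506·5.3) / 0.009960 = 0.545810/0.009960 ≈ 54.8.

μ₀ = 54.8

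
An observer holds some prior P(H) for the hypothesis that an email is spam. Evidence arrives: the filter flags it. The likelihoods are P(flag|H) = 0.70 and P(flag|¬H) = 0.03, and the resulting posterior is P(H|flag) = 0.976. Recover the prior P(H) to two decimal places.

In odds form, posterior odds = prior odds × likelihood ratio, so prior odds = posterior odds ÷ LR.
Posterior odds = 0.976/(1−0.976) = 40.6667. LR = 0.70/0.03 = 23.3333.
Prior odds = 40.6667/23.3333 = 1.7429, so P(H) = 1.7429/(1+1.7429) ≈ 0.64.

P(H) = 0.64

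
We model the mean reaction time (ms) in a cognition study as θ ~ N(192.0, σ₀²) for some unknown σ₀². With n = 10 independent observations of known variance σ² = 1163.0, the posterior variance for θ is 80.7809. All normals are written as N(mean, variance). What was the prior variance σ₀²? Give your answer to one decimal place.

σ₀² = 264.5

For the Normal–Normal model with known σ², precisions add: τ_n = τ₀ + n/σ².
So 1/σ₀² = 1/80.7809 − 10/1163.0 = 0.012379 − 0.008598 = 0.003781.
Hence σ₀² = 1/0.003781 ≈ 264.5.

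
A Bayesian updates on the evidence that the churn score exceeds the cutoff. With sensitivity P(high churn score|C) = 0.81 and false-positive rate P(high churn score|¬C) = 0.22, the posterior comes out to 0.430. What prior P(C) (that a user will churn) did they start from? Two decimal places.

P(C) = 0.17

In odds form, posterior odds = prior odds × likelihood ratio, so prior odds = posterior odds ÷ LR.
Posterior odds = 0.430/(1−0.430) = 0.7544. LR = 0.81/0.22 = 3.6818.
Prior odds = 0.7544/3.6818 = 0.2049, so P(C) = 0.2049/(1+0.2049) ≈ 0.17.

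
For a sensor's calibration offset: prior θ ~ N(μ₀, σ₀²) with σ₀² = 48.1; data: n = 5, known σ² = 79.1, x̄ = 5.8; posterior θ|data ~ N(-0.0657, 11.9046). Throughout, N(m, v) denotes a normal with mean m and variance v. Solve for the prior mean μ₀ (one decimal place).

The posterior mean is a precision-weighted average: μ_n = (τ₀μ₀ + τ_data·x̄)/(τ₀+τ_data), with τ₀=1/σ₀² and τ_data=n/σ².
Here τ₀ = 1/48.1 = 0.020790 and τ_data = 5/79.1 = 0.063211, so τ_n = 0.084001.
Rearranging for μ₀: μ₀ = (μ_n·τ_n − τ_data·x̄)/τ₀ = (-0.0657·0.084001 − 0.063211·5.8) / 0.020790 = -0.372143/0.020790 ≈ -17.9.

μ₀ = -17.9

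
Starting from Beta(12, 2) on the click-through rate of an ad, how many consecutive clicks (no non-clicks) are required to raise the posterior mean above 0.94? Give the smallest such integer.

k = 20

After k clicks and 0 non-clicks the posterior is Beta(12+k, 2), with mean (12+k)/(12+2+k).
Set (12+k)/(14+k) > 0.94 and solve: k > (0.94·14 − 12)/(1 − 0.94) = 19.333.
The smallest integer exceeding 19.333 is 20.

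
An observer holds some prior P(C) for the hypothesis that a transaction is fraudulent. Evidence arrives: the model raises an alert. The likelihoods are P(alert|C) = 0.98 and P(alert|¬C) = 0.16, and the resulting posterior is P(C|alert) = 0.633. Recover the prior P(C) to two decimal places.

Bayes' rule in odds form gives O(C|E) = O(C)·[P(E|C)/P(E|¬C)], hence O(C) = O(C|E)/LR.
Posterior odds = 0.633/(1−0.633) = 1.7248. LR = 0.98/0.16 = 6.1250.
Prior odds = 1.7248/6.1250 = 0.2816, so P(C) = 0.2816/(1+0.2816) ≈ 0.22.

P(C) = 0.22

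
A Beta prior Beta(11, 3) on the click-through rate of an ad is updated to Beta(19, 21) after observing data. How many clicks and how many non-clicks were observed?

8 clicks and 18 non-clicks

Beta is conjugate to the binomial likelihood: posterior = Beta(a+s, b+f).
Match parameters: s=19−11=8, f=21−3=18.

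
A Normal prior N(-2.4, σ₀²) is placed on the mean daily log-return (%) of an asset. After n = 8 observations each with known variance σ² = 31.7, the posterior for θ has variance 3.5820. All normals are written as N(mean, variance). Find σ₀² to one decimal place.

Posterior precision equals prior precision plus data precision: 1/σ_n² = 1/σ₀² + n/σ².
So 1/σ₀² = 1/3.5820 − 8/31.7 = 0.279174 − 0.252366 = 0.026808.
Hence σ₀² = 1/0.026808 ≈ 37.3.

σ₀² = 37.3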